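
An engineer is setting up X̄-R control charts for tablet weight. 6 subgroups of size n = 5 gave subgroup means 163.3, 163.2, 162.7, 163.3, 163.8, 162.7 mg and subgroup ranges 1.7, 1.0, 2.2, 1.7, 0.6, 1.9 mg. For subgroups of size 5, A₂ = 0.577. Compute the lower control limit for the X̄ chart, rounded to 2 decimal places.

X̄̄ = (163.3 + 163.2 + 162.7 + 163.3 + 163.8 + 162.7) / 6 = 979.0000 / 6 = 163.1667
R̄ = (1.7 + 1.0 + 2.2 + 1.7 + 0.6 + 1.9) / 6 = 9.1000 / 6 = 1.5167
LCL = X̄̄ − A₂·R̄ = 163.1667 − 0.577 × 1.5167 = 162.2916

162.29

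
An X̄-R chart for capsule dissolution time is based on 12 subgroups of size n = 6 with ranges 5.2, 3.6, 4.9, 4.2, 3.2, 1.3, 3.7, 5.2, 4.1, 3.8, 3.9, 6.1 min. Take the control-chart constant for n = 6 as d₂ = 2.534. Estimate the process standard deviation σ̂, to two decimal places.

1.62

R̄ = (5.2 + 3.6 + 4.9 + 4.2 + 3.2 + 1.3 + 3.7 + 5.2 + 4.1 + 3.8 + 3.9 + 6.1) / 12 = 4.1000
σ̂ = R̄ / d₂ = 4.1000 / 2.534 = 1.6180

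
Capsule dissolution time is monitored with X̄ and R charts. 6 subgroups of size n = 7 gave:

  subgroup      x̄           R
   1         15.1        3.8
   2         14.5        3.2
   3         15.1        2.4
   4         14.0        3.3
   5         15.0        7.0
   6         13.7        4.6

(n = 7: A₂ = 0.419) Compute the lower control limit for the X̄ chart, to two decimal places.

X̄̄ = (15.1 + 14.5 + 15.1 + 14.0 + 15.0 + 13.7) / 6 = 87.4000 / 6 = 14.5667
R̄ = (3.8 + 3.2 + 2.4 + 3.3 + 7.0 + 4.6) / 6 = 24.3000 / 6 = 4.0500
LCL = X̄̄ − A₂·R̄ = 14.5667 − 0.419 × 4.0500 = 12.8697

12.87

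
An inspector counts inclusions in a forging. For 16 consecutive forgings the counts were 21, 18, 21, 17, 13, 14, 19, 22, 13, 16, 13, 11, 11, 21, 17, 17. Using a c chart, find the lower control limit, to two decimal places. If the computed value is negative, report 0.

c̄ = (21 + 18 + 21 + 17 + 13 + 14 + 19 + 22 + 13 + 16 + 13 + 11 + 11 + 21 + 17 + 17) / 16 = 264 / 16 = 16.5000
LCL = c̄ − 3√c̄ = 16.5000 − 3 × 4.0620 = 4.3139

4.31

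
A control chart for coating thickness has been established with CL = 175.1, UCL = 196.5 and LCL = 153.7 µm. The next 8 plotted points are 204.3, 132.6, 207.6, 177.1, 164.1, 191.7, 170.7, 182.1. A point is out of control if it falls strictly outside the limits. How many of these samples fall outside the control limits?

3

Compare each point to [153.7, 196.5]: sample 1 = 204.3 > UCL; sample 2 = 132.6 < LCL; sample 3 = 207.6 > UCL.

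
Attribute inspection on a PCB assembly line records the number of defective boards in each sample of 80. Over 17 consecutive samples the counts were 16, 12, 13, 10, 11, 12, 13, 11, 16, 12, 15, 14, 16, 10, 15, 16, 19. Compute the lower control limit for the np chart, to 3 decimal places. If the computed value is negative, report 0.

p̄ = Σdᵢ / (k·n) = 231 / (17 × 80) = 0.16985
LCL = np̄ − 3·√(np̄(1−p̄)) = 13.5882 − 3 × 3.3586 = 3.5124

3.512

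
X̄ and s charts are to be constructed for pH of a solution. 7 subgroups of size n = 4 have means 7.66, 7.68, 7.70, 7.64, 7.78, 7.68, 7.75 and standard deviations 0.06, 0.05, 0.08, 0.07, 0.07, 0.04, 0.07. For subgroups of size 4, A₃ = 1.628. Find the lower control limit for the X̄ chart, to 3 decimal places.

7.596

X̄̄ = (7.66 + 7.68 + 7.70 + 7.64 + 7.78 + 7.68 + 7.75) / 7 = 7.6986
s̄ = (0.06 + 0.05 + 0.08 + 0.07 + 0.07 + 0.04 + 0.07) / 7 = 0.0629
LCL = X̄̄ − A₃·s̄ = 7.6986 − 1.628 × 0.0629 = 7.5962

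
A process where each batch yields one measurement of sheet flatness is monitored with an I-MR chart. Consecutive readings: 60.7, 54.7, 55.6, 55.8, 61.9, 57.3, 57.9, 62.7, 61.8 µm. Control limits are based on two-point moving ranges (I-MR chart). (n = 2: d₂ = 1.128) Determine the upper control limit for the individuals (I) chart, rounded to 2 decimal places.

X̄ = (60.7 + 54.7 + 55.6 + 55.8 + 61.9 + 57.3 + 57.9 + 62.7 + 61.8) / 9 = 58.7111
Moving ranges: 6.0, 0.9, 0.2, 6.1, 4.6, 0.6, 4.8, 0.9; M̄R̄ = 24.1000 / 8 = 3.0125
UCL = X̄ + 3·M̄R̄/d₂ = 58.7111 + 3 × 3.0125 / 1.128 = 66.7231

66.72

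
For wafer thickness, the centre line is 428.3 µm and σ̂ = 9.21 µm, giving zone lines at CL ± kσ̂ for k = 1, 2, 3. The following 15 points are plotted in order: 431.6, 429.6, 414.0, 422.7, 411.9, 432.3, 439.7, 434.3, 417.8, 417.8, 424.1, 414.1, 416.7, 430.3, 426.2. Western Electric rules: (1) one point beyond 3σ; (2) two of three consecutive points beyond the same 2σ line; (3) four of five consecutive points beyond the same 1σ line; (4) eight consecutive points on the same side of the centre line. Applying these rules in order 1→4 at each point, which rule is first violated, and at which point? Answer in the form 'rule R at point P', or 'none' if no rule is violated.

Zone of each point (C = within 1σ̂, B = 1σ̂–2σ̂, A = 2σ̂–3σ̂, * = beyond 3σ̂; sign = side of CL): 1:+C, 2:+C, 3:-B, 4:-C, 5:-B, 6:+C, 7:+B, 8:+C, 9:-B, 10:-B, 11:-C, 12:-B, 13:-B, 14:+C, 15:-C
Rule 3 (four of five consecutive points beyond the same 1σ limit) is satisfied at point 13.

rule 3 at point 13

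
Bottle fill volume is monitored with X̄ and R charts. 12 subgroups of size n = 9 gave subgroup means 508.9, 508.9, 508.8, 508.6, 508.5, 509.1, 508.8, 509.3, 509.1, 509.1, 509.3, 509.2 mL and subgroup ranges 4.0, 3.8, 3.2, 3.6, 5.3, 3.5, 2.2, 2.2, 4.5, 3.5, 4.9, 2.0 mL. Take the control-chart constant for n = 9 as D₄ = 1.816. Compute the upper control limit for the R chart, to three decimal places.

6.462

R̄ = (4.0 + 3.8 + 3.2 + 3.6 + 5.3 + 3.5 + 2.2 + 2.2 + 4.5 + 3.5 + 4.9 + 2.0) / 12 = 42.7000 / 12 = 3.5583
UCL_R = D₄·R̄ = 1.816 × 3.5583 = 6.4619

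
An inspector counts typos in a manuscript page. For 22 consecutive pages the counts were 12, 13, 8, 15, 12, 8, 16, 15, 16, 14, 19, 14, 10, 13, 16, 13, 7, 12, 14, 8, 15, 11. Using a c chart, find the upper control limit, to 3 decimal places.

23.494

c̄ = (12 + 13 + 8 + 15 + 12 + 8 + 16 + 15 + 16 + 14 + 19 + 14 + 10 + 13 + 16 + 13 + 7 + 12 + 14 + 8 + 15 + 11) / 22 = 281 / 22 = 12.7727
UCL = c̄ + 3√c̄ = 12.7727 + 3 × √12.7727 = 12.7727 + 3 × 3.5739 = 23.4944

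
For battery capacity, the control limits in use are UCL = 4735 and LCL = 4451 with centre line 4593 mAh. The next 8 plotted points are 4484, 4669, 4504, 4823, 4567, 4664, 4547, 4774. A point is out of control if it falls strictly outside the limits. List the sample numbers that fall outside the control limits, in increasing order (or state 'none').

Compare each point to [4451, 4735]: sample 4 = 4823 > UCL; sample 8 = 4774 > UCL.

4, 8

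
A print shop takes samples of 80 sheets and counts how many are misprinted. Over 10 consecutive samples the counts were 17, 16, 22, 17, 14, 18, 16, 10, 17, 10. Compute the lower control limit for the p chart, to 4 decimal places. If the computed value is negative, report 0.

0.0630

p̄ = Σdᵢ / (k·n) = 157 / (10 × 80) = 0.19625
LCL = p̄ − 3·√(p̄(1−p̄)/n) = 0.19625 − 3 × 0.04440 = 0.06304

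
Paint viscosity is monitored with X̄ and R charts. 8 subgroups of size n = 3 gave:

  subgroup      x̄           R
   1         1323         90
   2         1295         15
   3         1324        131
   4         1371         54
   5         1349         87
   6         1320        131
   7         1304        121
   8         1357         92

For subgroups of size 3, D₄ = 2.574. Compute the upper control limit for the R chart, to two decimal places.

R̄ = (90 + 15 + 131 + 54 + 87 + 131 + 121 + 92) / 8 = 721.0000 / 8 = 90.1250
UCL_R = D₄·R̄ = 2.574 × 90.1250 = 231.9817

231.98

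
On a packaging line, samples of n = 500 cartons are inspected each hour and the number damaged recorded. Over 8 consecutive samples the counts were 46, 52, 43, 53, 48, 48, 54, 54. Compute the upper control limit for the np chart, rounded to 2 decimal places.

69.83

p̄ = Σdᵢ / (k·n) = 398 / (8 × 500) = 0.09950
UCL = np̄ + 3·√(np̄(1−p̄)) = 49.7500 + 3 × √(49.7500×0.90050) = 49.7500 + 3 × 6.6933 = 69.8298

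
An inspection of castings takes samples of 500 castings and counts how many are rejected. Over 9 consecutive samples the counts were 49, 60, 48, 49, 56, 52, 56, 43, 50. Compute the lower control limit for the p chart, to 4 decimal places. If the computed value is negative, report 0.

0.0621

p̄ = Σdᵢ / (k·n) = 463 / (9 × 500) = 0.10289
LCL = p̄ − 3·√(p̄(1−p̄)/n) = 0.10289 − 3 × 0.01359 = 0.06213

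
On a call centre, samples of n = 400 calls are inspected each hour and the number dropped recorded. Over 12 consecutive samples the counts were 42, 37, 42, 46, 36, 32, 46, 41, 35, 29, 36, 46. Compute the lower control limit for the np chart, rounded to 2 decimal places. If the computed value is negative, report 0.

p̄ = Σdᵢ / (k·n) = 468 / (12 × 400) = 0.09750
LCL = np̄ − 3·√(np̄(1−p̄)) = 39.0000 − 3 × 5.9327 = 21.2018

21.20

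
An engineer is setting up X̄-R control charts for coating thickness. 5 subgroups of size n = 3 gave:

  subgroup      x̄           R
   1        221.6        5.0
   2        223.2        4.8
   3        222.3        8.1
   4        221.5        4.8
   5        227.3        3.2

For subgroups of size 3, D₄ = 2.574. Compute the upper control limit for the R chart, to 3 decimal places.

R̄ = (5.0 + 4.8 + 8.1 + 4.8 + 3.2) / 5 = 25.9000 / 5 = 5.1800
UCL_R = D₄·R̄ = 2.574 × 5.1800 = 13.3333

13.333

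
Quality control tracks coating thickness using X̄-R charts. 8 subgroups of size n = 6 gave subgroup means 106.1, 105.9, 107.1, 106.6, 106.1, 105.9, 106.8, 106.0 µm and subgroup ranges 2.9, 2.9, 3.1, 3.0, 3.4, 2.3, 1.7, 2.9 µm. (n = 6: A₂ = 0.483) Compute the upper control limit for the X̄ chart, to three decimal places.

X̄̄ = (106.1 + 105.9 + 107.1 + 106.6 + 106.1 + 105.9 + 106.8 + 106.0) / 8 = 850.5000 / 8 = 106.3125
R̄ = (2.9 + 2.9 + 3.1 + 3.0 + 3.4 + 2.3 + 1.7 + 2.9) / 8 = 22.2000 / 8 = 2.7750
UCL = X̄̄ + A₂·R̄ = 106.3125 + 0.483 × 2.7750 = 107.6528

107.653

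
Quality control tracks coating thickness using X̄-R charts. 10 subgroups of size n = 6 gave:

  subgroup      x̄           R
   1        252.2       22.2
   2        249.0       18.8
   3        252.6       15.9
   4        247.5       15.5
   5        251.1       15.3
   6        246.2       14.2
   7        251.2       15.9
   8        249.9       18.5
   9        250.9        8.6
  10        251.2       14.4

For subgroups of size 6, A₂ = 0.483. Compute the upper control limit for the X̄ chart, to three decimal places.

X̄̄ = (252.2 + 249.0 + 252.6 + 247.5 + 251.1 + 246.2 + 251.2 + 249.9 + 250.9 + 251.2) / 10 = 2501.8000 / 10 = 250.1800
R̄ = (22.2 + 18.8 + 15.9 + 15.5 + 15.3 + 14.2 + 15.9 + 18.5 + 8.6 + 14.4) / 10 = 159.3000 / 10 = 15.9300
UCL = X̄̄ + A₂·R̄ = 250.1800 + 0.483 × 15.9300 = 257.8742

257.874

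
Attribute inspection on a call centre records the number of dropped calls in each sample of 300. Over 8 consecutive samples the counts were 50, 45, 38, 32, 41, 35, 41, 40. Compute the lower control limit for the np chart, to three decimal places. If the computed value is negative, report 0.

22.540

p̄ = Σdᵢ / (k·n) = 322 / (8 × 300) = 0.13417
LCL = np̄ − 3·√(np̄(1−p̄)) = 40.2500 − 3 × 5.9034 = 22.5399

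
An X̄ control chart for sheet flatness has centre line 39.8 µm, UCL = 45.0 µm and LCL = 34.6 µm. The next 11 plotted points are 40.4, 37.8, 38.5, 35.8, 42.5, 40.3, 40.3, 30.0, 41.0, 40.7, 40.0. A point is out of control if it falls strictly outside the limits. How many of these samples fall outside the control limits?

Compare each point to [34.6, 45.0]: sample 8 = 30.0 < LCL.

1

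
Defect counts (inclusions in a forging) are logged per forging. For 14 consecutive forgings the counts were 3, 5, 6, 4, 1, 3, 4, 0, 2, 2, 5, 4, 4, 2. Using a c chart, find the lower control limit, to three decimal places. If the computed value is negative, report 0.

c̄ = (3 + 5 + 6 + 4 + 1 + 3 + 4 + 0 + 2 + 2 + 5 + 4 + 4 + 2) / 14 = 45 / 14 = 3.2143
LCL = c̄ − 3√c̄ = 3.2143 − 3 × 1.7928 = -2.1642 → 0 (cannot be negative)

0.000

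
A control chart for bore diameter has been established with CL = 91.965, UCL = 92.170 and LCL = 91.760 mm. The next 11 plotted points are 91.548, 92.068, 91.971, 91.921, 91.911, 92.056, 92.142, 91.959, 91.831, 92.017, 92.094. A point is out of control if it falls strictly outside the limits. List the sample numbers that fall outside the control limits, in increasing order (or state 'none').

Compare each point to [91.760, 92.170]: sample 1 = 91.548 < LCL.

1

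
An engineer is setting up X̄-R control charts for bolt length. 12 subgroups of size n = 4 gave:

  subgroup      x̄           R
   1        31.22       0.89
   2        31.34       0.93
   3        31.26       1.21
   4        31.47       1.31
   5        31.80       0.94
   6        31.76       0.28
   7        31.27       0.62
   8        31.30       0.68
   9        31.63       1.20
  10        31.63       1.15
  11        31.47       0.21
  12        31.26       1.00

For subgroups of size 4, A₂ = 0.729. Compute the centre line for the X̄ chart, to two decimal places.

X̄̄ = (31.22 + 31.34 + 31.26 + 31.47 + 31.80 + 31.76 + 31.27 + 31.30 + 31.63 + 31.63 + 31.47 + 31.26) / 12 = 377.4100 / 12 = 31.4508
CL = X̄̄ = 31.4508

31.45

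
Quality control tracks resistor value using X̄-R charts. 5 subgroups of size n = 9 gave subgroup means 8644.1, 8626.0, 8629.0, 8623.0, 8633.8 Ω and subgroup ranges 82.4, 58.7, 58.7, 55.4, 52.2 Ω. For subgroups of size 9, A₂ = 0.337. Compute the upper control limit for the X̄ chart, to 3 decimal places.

X̄̄ = (8644.1 + 8626.0 + 8629.0 + 8623.0 + 8633.8) / 5 = 43155.9000 / 5 = 8631.1800
R̄ = (82.4 + 58.7 + 58.7 + 55.4 + 52.2) / 5 = 307.4000 / 5 = 61.4800
UCL = X̄̄ + A₂·R̄ = 8631.1800 + 0.337 × 61.4800 = 8651.8988

8651.899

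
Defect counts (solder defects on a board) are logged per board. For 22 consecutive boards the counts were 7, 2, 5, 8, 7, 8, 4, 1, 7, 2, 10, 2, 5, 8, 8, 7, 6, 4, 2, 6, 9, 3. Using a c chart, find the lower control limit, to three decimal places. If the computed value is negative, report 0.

0.000

c̄ = (7 + 2 + 5 + 8 + 7 + 8 + 4 + 1 + 7 + 2 + 10 + 2 + 5 + 8 + 8 + 7 + 6 + 4 + 2 + 6 + 9 + 3) / 22 = 121 / 22 = 5.5000
LCL = c̄ − 3√c̄ = 5.5000 − 3 × 2.3452 = -1.5356 → 0 (cannot be negative)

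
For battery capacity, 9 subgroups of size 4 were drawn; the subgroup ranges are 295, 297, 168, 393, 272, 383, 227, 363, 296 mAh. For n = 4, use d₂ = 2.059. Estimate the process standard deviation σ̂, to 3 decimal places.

R̄ = (295 + 297 + 168 + 393 + 272 + 383 + 227 + 363 + 296) / 9 = 299.3333
σ̂ = R̄ / d₂ = 299.3333 / 2.059 = 145.3780

145.378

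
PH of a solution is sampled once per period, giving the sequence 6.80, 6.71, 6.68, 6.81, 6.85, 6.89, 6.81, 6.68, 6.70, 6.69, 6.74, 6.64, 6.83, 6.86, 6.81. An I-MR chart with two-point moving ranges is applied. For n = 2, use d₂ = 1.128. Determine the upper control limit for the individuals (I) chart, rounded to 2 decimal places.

6.95

X̄ = (6.80 + 6.71 + 6.68 + 6.81 + 6.85 + 6.89 + 6.81 + 6.68 + 6.70 + 6.69 + 6.74 + 6.64 + 6.83 + 6.86 + 6.81) / 15 = 6.7667
Moving ranges: 0.09, 0.03, 0.13, 0.04, 0.04, 0.08, 0.13, 0.02, 0.01, 0.05, 0.10, 0.19, 0.03, 0.05; M̄R̄ = 0.9900 / 14 = 0.0707
UCL = X̄ + 3·M̄R̄/d₂ = 6.7667 + 3 × 0.0707 / 1.128 = 6.9547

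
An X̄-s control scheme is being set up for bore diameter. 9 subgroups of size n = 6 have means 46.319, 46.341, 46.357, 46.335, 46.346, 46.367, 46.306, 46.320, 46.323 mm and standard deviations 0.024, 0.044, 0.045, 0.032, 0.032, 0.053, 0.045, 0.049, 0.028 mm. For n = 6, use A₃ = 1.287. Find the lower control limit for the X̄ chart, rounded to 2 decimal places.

46.28

X̄̄ = (46.319 + 46.341 + 46.357 + 46.335 + 46.346 + 46.367 + 46.306 + 46.320 + 46.323) / 9 = 46.3349
s̄ = (0.024 + 0.044 + 0.045 + 0.032 + 0.032 + 0.053 + 0.045 + 0.049 + 0.028) / 9 = 0.0391
LCL = X̄̄ − A₃·s̄ = 46.3349 − 1.287 × 0.0391 = 46.2846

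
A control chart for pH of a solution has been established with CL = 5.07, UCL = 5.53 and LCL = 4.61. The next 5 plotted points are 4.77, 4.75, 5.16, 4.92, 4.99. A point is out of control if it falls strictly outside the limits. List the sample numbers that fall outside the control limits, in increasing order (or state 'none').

All 5 points lie within [4.61, 5.53].

none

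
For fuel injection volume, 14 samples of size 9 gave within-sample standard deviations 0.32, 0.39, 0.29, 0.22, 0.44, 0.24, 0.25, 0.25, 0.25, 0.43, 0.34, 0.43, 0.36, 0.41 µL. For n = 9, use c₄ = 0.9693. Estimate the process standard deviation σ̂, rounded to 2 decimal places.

0.34

s̄ = (0.32 + 0.39 + 0.29 + 0.22 + 0.44 + 0.24 + 0.25 + 0.25 + 0.25 + 0.43 + 0.34 + 0.43 + 0.36 + 0.41) / 14 = 0.3300
σ̂ = s̄ / c₄ = 0.3300 / 0.9693 = 0.3405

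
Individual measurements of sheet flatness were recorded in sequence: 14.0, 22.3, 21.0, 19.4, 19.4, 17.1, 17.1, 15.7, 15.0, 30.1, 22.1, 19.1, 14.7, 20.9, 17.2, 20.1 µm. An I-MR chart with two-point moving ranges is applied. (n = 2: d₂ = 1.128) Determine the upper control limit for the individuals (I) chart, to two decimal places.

29.52

X̄ = (14.0 + 22.3 + 21.0 + 19.4 + 19.4 + 17.1 + 17.1 + 15.7 + 15.0 + 30.1 + 22.1 + 19.1 + 14.7 + 20.9 + 17.2 + 20.1) / 16 = 19.0750
Moving ranges: 8.3, 1.3, 1.6, 0.0, 2.3, 0.0, 1.4, 0.7, 15.1, 8.0, 3.0, 4.4, 6.2, 3.7, 2.9; M̄R̄ = 58.9000 / 15 = 3.9267
UCL = X̄ + 3·M̄R̄/d₂ = 19.0750 + 3 × 3.9267 / 1.128 = 29.5183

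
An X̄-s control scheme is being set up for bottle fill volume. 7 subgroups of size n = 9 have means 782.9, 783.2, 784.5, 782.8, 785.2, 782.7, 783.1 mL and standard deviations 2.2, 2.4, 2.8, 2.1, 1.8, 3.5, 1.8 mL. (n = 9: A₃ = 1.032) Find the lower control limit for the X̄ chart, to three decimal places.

X̄̄ = (782.9 + 783.2 + 784.5 + 782.8 + 785.2 + 782.7 + 783.1) / 7 = 783.4857
s̄ = (2.2 + 2.4 + 2.8 + 2.1 + 1.8 + 3.5 + 1.8) / 7 = 2.3714
LCL = X̄̄ − A₃·s̄ = 783.4857 − 1.032 × 2.3714 = 781.0384

781.038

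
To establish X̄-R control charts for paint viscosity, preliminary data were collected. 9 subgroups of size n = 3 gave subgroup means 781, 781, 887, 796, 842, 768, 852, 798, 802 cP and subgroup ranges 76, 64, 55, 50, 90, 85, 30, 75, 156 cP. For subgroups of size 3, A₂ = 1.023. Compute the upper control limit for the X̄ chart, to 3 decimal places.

X̄̄ = (781 + 781 + 887 + 796 + 842 + 768 + 852 + 798 + 802) / 9 = 7307.0000 / 9 = 811.8889
R̄ = (76 + 64 + 55 + 50 + 90 + 85 + 30 + 75 + 156) / 9 = 681.0000 / 9 = 75.6667
UCL = X̄̄ + A₂·R̄ = 811.8889 + 1.023 × 75.6667 = 889.2959

889.296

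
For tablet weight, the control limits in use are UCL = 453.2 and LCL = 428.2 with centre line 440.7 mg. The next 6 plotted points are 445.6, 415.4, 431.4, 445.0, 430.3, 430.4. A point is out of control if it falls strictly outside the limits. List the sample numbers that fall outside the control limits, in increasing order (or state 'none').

2

Compare each point to [428.2, 453.2]: sample 2 = 415.4 < LCL.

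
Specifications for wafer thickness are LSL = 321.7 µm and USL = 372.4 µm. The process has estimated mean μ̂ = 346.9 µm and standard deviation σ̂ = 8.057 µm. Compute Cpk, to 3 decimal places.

Cpu = (USL − μ̂) / (3σ̂) = (372.4 − 346.9) / (3 × 8.057) = 1.0550; Cpl = (μ̂ − LSL) / (3σ̂) = (346.9 − 321.7) / (3 × 8.057) = 1.0426; Cpk = min(Cpu, Cpl) = 1.0426

1.043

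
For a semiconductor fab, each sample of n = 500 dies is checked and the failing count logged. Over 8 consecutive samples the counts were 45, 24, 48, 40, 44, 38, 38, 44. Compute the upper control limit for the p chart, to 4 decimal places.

0.1167

p̄ = Σdᵢ / (k·n) = 321 / (8 × 500) = 0.08025
UCL = p̄ + 3·√(p̄(1−p̄)/n) = 0.08025 + 3 × √(0.08025×0.91975/500) = 0.08025 + 3 × 0.01215 = 0.11670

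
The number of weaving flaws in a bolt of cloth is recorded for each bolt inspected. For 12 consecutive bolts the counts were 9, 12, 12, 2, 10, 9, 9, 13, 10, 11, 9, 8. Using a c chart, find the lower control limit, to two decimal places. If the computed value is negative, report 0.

c̄ = (9 + 12 + 12 + 2 + 10 + 9 + 9 + 13 + 10 + 11 + 9 + 8) / 12 = 114 / 12 = 9.5000
LCL = c̄ − 3√c̄ = 9.5000 − 3 × 3.0822 = 0.2534

0.25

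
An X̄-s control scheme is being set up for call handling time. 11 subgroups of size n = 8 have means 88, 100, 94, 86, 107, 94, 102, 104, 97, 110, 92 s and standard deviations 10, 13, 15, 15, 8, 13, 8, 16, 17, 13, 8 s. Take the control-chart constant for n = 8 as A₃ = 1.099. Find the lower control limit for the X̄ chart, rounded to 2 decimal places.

84.05

X̄̄ = (88 + 100 + 94 + 86 + 107 + 94 + 102 + 104 + 97 + 110 + 92) / 11 = 97.6364
s̄ = (10 + 13 + 15 + 15 + 8 + 13 + 8 + 16 + 17 + 13 + 8) / 11 = 12.3636
LCL = X̄̄ − A₃·s̄ = 97.6364 − 1.099 × 12.3636 = 84.0487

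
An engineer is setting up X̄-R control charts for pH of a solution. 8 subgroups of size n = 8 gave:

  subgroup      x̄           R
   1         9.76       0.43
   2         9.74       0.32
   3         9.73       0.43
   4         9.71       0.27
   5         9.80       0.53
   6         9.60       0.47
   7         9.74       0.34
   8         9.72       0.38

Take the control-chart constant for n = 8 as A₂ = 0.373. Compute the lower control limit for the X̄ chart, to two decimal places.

9.58

X̄̄ = (9.76 + 9.74 + 9.73 + 9.71 + 9.80 + 9.60 + 9.74 + 9.72) / 8 = 77.8000 / 8 = 9.7250
R̄ = (0.43 + 0.32 + 0.43 + 0.27 + 0.53 + 0.47 + 0.34 + 0.38) / 8 = 3.1700 / 8 = 0.3962
LCL = X̄̄ − A₂·R̄ = 9.7250 − 0.373 × 0.3962 = 9.5772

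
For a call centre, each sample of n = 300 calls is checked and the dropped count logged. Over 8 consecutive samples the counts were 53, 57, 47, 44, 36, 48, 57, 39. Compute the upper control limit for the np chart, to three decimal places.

66.614

p̄ = Σdᵢ / (k·n) = 381 / (8 × 300) = 0.15875
UCL = np̄ + 3·√(np̄(1−p̄)) = 47.6250 + 3 × √(47.6250×0.84125) = 47.6250 + 3 × 6.3297 = 66.6140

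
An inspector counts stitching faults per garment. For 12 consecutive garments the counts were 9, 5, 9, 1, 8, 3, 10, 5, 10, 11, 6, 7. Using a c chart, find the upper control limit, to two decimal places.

14.94

c̄ = (9 + 5 + 9 + 1 + 8 + 3 + 10 + 5 + 10 + 11 + 6 + 7) / 12 = 84 / 12 = 7.0000
UCL = c̄ + 3√c̄ = 7.0000 + 3 × √7.0000 = 7.0000 + 3 × 2.6458 = 14.9373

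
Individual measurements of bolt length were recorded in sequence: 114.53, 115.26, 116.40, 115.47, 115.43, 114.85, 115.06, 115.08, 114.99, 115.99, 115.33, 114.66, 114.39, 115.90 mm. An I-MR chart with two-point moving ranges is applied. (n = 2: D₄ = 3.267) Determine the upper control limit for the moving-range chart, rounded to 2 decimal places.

Moving ranges: 0.73, 1.14, 0.93, 0.04, 0.58, 0.21, 0.02, 0.09, 1.00, 0.66, 0.67, 0.27, 1.51; M̄R̄ = 7.8500 / 13 = 0.6038
UCL_MR = D₄·M̄R̄ = 3.267 × 0.6038 = 1.9728

1.97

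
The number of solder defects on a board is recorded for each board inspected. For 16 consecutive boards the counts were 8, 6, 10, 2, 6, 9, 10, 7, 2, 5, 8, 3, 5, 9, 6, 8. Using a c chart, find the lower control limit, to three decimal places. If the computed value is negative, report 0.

c̄ = (8 + 6 + 10 + 2 + 6 + 9 + 10 + 7 + 2 + 5 + 8 + 3 + 5 + 9 + 6 + 8) / 16 = 104 / 16 = 6.5000
LCL = c̄ − 3√c̄ = 6.5000 − 3 × 2.5495 = -1.1485 → 0 (cannot be negative)

0.000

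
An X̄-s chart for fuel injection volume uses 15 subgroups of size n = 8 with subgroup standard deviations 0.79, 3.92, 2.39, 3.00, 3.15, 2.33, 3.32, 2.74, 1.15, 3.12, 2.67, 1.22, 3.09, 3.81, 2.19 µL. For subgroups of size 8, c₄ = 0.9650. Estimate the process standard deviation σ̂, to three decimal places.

s̄ = (0.79 + 3.92 + 2.39 + 3.00 + 3.15 + 2.33 + 3.32 + 2.74 + 1.15 + 3.12 + 2.67 + 1.22 + 3.09 + 3.81 + 2.19) / 15 = 2.5927
σ̂ = s̄ / c₄ = 2.5927 / 0.9650 = 2.6867

2.687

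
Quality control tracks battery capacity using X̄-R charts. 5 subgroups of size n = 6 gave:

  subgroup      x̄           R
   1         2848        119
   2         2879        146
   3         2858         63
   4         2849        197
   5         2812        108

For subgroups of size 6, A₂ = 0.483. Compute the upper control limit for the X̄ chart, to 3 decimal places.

X̄̄ = (2848 + 2879 + 2858 + 2849 + 2812) / 5 = 14246.0000 / 5 = 2849.2000
R̄ = (119 + 146 + 63 + 197 + 108) / 5 = 633.0000 / 5 = 126.6000
UCL = X̄̄ + A₂·R̄ = 2849.2000 + 0.483 × 126.6000 = 2910.3478

2910.348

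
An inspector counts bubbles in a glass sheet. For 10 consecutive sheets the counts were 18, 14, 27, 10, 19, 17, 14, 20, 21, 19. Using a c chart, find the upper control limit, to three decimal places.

30.593

c̄ = (18 + 14 + 27 + 10 + 19 + 17 + 14 + 20 + 21 + 19) / 10 = 179 / 10 = 17.9000
UCL = c̄ + 3√c̄ = 17.9000 + 3 × √17.9000 = 17.9000 + 3 × 4.2308 = 30.5925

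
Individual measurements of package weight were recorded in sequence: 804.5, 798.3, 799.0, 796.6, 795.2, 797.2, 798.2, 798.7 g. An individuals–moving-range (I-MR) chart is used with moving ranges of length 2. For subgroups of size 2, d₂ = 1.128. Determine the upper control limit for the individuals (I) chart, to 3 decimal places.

803.858

X̄ = (804.5 + 798.3 + 799.0 + 796.6 + 795.2 + 797.2 + 798.2 + 798.7) / 8 = 798.4625
Moving ranges: 6.2, 0.7, 2.4, 1.4, 2.0, 1.0, 0.5; M̄R̄ = 14.2000 / 7 = 2.0286
UCL = X̄ + 3·M̄R̄/d₂ = 798.4625 + 3 × 2.0286 / 1.128 = 803.8576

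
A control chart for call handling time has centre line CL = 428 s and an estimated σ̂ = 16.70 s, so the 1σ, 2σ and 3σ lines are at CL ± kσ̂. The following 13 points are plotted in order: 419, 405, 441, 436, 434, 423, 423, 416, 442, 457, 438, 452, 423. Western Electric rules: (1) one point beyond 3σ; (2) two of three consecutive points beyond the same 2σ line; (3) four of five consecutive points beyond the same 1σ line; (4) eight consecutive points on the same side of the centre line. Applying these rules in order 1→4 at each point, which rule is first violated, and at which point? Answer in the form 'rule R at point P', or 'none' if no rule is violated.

none

Zone of each point (C = within 1σ̂, B = 1σ̂–2σ̂, A = 2σ̂–3σ̂, * = beyond 3σ̂; sign = side of CL): 1:-C, 2:-B, 3:+C, 4:+C, 5:+C, 6:-C, 7:-C, 8:-C, 9:+C, 10:+B, 11:+C, 12:+B, 13:-C
No rule fires across all 13 points.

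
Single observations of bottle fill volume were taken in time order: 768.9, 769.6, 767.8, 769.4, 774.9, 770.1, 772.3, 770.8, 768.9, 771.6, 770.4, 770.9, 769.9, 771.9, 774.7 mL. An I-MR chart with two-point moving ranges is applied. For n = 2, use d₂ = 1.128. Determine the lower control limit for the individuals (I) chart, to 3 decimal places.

X̄ = (768.9 + 769.6 + 767.8 + 769.4 + 774.9 + 770.1 + 772.3 + 770.8 + 768.9 + 771.6 + 770.4 + 770.9 + 769.9 + 771.9 + 774.7) / 15 = 770.8067
Moving ranges: 0.7, 1.8, 1.6, 5.5, 4.8, 2.2, 1.5, 1.9, 2.7, 1.2, 0.5, 1.0, 2.0, 2.8; M̄R̄ = 30.2000 / 14 = 2.1571
LCL = X̄ − 3·M̄R̄/d₂ = 770.8067 − 3 × 2.1571 / 1.128 = 765.0696

765.070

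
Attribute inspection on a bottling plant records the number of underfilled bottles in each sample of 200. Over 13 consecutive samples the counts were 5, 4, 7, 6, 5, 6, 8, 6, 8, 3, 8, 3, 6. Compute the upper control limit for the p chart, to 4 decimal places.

p̄ = Σdᵢ / (k·n) = 75 / (13 × 200) = 0.02885
UCL = p̄ + 3·√(p̄(1−p̄)/n) = 0.02885 + 3 × √(0.02885×0.97115/200) = 0.02885 + 3 × 0.01184 = 0.06435

0.0644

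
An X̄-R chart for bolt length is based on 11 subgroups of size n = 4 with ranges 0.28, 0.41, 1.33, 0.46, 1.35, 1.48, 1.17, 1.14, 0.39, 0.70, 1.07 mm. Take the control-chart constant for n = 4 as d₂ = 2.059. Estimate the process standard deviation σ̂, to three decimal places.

0.432

R̄ = (0.28 + 0.41 + 1.33 + 0.46 + 1.35 + 1.48 + 1.17 + 1.14 + 0.39 + 0.70 + 1.07) / 11 = 0.8891
σ̂ = R̄ / d₂ = 0.8891 / 2.059 = 0.4318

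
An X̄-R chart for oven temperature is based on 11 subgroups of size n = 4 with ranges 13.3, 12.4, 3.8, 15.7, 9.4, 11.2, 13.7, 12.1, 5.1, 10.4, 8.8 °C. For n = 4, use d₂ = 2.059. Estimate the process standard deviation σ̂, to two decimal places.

5.12

R̄ = (13.3 + 12.4 + 3.8 + 15.7 + 9.4 + 11.2 + 13.7 + 12.1 + 5.1 + 10.4 + 8.8) / 11 = 10.5364
σ̂ = R̄ / d₂ = 10.5364 / 2.059 = 5.1172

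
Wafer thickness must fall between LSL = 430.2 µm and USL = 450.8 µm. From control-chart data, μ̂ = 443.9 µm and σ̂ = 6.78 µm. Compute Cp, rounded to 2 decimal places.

Cp = (USL − LSL) / (6σ̂) = (450.8 − 430.2) / (6 × 6.78) = 20.6000 / 40.6800 = 0.5064

0.51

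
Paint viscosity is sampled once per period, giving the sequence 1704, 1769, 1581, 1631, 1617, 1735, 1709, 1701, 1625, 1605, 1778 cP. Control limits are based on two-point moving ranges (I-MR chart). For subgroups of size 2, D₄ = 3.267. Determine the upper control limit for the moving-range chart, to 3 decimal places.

Moving ranges: 65, 188, 50, 14, 118, 26, 8, 76, 20, 173; M̄R̄ = 738.0000 / 10 = 73.8000
UCL_MR = D₄·M̄R̄ = 3.267 × 73.8000 = 241.1046

241.105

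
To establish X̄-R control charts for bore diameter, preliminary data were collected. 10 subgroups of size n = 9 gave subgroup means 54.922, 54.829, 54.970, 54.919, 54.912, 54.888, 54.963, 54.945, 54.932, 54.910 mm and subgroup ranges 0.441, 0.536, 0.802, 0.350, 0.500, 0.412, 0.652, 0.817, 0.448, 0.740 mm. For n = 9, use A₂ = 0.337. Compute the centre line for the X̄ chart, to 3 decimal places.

X̄̄ = (54.922 + 54.829 + 54.970 + 54.919 + 54.912 + 54.888 + 54.963 + 54.945 + 54.932 + 54.910) / 10 = 549.1900 / 10 = 54.9190
CL = X̄̄ = 54.9190

54.919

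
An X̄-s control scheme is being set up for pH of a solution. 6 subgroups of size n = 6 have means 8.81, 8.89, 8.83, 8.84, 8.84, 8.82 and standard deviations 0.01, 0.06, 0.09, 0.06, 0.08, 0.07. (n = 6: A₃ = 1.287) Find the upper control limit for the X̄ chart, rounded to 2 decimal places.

8.92

X̄̄ = (8.81 + 8.89 + 8.83 + 8.84 + 8.84 + 8.82) / 6 = 8.8383
s̄ = (0.01 + 0.06 + 0.09 + 0.06 + 0.08 + 0.07) / 6 = 0.0617
UCL = X̄̄ + A₃·s̄ = 8.8383 + 1.287 × 0.0617 = 8.9177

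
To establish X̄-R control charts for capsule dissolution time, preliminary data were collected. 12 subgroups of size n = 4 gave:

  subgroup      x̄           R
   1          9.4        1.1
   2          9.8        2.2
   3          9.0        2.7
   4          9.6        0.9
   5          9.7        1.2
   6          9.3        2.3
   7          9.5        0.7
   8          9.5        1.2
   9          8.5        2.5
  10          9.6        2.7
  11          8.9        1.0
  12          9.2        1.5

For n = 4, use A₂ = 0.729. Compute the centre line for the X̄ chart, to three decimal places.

9.333

X̄̄ = (9.4 + 9.8 + 9.0 + 9.6 + 9.7 + 9.3 + 9.5 + 9.5 + 8.5 + 9.6 + 8.9 + 9.2) / 12 = 112.0000 / 12 = 9.3333
CL = X̄̄ = 9.3333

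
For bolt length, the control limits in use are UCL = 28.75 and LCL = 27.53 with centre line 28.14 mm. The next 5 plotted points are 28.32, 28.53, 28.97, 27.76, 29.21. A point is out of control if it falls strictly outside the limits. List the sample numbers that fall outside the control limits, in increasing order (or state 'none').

Compare each point to [27.53, 28.75]: sample 3 = 28.97 > UCL; sample 5 = 29.21 > UCL.

3, 5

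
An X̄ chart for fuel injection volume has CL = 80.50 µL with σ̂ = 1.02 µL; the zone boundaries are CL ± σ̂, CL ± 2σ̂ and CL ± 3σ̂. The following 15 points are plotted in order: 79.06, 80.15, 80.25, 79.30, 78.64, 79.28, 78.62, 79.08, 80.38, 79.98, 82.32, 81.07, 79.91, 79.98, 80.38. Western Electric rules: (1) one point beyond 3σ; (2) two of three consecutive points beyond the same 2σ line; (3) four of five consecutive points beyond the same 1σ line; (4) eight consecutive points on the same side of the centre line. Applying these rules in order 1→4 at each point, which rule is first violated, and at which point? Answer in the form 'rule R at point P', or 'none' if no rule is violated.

rule 3 at point 7

Zone of each point (C = within 1σ̂, B = 1σ̂–2σ̂, A = 2σ̂–3σ̂, * = beyond 3σ̂; sign = side of CL): 1:-B, 2:-C, 3:-C, 4:-B, 5:-B, 6:-B, 7:-B, 8:-B, 9:-C, 10:-C, 11:+B, 12:+C, 13:-C, 14:-C, 15:-C
Rule 3 (four of five consecutive points beyond the same 1σ limit) is satisfied at point 7.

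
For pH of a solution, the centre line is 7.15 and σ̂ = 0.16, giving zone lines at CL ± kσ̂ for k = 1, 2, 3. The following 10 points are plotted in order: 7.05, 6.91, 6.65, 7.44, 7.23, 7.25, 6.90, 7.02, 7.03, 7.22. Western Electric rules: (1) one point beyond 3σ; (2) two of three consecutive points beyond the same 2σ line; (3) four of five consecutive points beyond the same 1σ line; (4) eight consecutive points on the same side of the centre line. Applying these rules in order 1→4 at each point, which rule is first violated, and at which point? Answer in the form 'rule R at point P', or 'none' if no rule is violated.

rule 1 at point 3

Zone of each point (C = within 1σ̂, B = 1σ̂–2σ̂, A = 2σ̂–3σ̂, * = beyond 3σ̂; sign = side of CL): 1:-C, 2:-B, 3:-*, 4:+B, 5:+C, 6:+C, 7:-B, 8:-C, 9:-C, 10:+C
Rule 1 (one point beyond the 3σ limits) is satisfied at point 3.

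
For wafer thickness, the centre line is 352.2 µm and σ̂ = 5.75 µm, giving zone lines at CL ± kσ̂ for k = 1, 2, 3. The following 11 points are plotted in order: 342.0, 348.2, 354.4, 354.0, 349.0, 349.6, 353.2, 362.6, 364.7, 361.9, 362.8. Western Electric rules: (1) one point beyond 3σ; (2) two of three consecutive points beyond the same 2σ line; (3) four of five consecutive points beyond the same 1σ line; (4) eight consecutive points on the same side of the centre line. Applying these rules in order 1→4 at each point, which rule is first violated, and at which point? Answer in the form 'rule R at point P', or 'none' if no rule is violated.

rule 3 at point 11

Zone of each point (C = within 1σ̂, B = 1σ̂–2σ̂, A = 2σ̂–3σ̂, * = beyond 3σ̂; sign = side of CL): 1:-B, 2:-C, 3:+C, 4:+C, 5:-C, 6:-C, 7:+C, 8:+B, 9:+A, 10:+B, 11:+B
Rule 3 (four of five consecutive points beyond the same 1σ limit) is satisfied at point 11.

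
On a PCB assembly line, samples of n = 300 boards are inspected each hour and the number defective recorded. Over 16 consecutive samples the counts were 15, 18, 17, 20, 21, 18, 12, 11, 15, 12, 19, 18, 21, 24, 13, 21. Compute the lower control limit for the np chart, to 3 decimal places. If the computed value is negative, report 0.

5.112

p̄ = Σdᵢ / (k·n) = 275 / (16 × 300) = 0.05729
LCL = np̄ − 3·√(np̄(1−p̄)) = 17.1875 − 3 × 4.0253 = 5.1117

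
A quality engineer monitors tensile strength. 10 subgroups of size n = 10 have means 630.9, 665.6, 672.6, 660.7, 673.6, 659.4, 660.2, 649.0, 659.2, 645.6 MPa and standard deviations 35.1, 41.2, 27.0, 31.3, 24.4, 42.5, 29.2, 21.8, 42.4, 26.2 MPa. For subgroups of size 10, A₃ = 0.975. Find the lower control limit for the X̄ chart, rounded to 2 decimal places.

X̄̄ = (630.9 + 665.6 + 672.6 + 660.7 + 673.6 + 659.4 + 660.2 + 649.0 + 659.2 + 645.6) / 10 = 657.6800
s̄ = (35.1 + 41.2 + 27.0 + 31.3 + 24.4 + 42.5 + 29.2 + 21.8 + 42.4 + 26.2) / 10 = 32.1100
LCL = X̄̄ − A₃·s̄ = 657.6800 − 0.975 × 32.1100 = 626.3728

626.37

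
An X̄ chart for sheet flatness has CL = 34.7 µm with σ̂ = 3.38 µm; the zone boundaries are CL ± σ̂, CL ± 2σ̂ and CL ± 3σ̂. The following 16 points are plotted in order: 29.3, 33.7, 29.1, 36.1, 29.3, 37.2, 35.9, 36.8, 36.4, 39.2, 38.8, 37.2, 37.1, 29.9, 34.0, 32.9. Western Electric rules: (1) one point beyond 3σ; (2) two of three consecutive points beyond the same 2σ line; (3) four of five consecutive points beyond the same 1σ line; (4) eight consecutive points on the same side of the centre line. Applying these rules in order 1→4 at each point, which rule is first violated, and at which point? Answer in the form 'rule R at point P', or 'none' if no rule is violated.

rule 4 at point 13

Zone of each point (C = within 1σ̂, B = 1σ̂–2σ̂, A = 2σ̂–3σ̂, * = beyond 3σ̂; sign = side of CL): 1:-B, 2:-C, 3:-B, 4:+C, 5:-B, 6:+C, 7:+C, 8:+C, 9:+C, 10:+B, 11:+B, 12:+C, 13:+C, 14:-B, 15:-C, 16:-C
Rule 4 (eight consecutive points on the same side of the centre line) is satisfied at point 13.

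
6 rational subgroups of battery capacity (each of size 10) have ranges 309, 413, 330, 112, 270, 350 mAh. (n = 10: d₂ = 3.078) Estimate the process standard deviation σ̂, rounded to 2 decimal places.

R̄ = (309 + 413 + 330 + 112 + 270 + 350) / 6 = 297.3333
σ̂ = R̄ / d₂ = 297.3333 / 3.078 = 96.5995

96.60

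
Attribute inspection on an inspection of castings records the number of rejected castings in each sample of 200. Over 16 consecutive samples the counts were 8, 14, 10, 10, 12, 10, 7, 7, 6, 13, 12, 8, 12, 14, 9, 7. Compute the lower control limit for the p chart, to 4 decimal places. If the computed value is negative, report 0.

p̄ = Σdᵢ / (k·n) = 159 / (16 × 200) = 0.04969
LCL = p̄ − 3·√(p̄(1−p̄)/n) = 0.04969 − 3 × 0.01537 = 0.00359

0.0036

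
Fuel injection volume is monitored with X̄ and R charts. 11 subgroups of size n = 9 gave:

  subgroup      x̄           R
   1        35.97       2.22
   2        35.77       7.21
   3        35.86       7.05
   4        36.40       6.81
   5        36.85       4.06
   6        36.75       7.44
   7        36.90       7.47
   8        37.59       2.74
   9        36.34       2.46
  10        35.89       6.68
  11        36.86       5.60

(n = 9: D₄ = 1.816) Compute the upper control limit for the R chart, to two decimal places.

R̄ = (2.22 + 7.21 + 7.05 + 6.81 + 4.06 + 7.44 + 7.47 + 2.74 + 2.46 + 6.68 + 5.60) / 11 = 59.7400 / 11 = 5.4309
UCL_R = D₄·R̄ = 1.816 × 5.4309 = 9.8625

9.86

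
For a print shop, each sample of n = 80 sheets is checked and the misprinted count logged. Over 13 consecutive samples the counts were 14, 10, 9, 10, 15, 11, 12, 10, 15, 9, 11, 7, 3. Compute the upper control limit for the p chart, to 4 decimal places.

p̄ = Σdᵢ / (k·n) = 136 / (13 × 80) = 0.13077
UCL = p̄ + 3·√(p̄(1−p̄)/n) = 0.13077 + 3 × √(0.13077×0.86923/80) = 0.13077 + 3 × 0.03769 = 0.24385

0.2439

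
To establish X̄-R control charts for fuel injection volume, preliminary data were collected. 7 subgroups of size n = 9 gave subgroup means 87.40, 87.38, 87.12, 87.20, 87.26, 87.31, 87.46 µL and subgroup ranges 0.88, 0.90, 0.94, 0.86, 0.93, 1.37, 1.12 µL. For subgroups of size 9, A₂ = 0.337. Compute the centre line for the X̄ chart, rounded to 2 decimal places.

X̄̄ = (87.40 + 87.38 + 87.12 + 87.20 + 87.26 + 87.31 + 87.46) / 7 = 611.1300 / 7 = 87.3043
CL = X̄̄ = 87.3043

87.30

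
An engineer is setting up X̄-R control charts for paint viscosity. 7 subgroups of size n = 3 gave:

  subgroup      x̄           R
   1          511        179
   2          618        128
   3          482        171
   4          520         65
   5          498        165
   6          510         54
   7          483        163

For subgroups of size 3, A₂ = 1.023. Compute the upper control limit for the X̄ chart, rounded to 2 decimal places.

652.61

X̄̄ = (511 + 618 + 482 + 520 + 498 + 510 + 483) / 7 = 3622.0000 / 7 = 517.4286
R̄ = (179 + 128 + 171 + 65 + 165 + 54 + 163) / 7 = 925.0000 / 7 = 132.1429
UCL = X̄̄ + A₂·R̄ = 517.4286 + 1.023 × 132.1429 = 652.6107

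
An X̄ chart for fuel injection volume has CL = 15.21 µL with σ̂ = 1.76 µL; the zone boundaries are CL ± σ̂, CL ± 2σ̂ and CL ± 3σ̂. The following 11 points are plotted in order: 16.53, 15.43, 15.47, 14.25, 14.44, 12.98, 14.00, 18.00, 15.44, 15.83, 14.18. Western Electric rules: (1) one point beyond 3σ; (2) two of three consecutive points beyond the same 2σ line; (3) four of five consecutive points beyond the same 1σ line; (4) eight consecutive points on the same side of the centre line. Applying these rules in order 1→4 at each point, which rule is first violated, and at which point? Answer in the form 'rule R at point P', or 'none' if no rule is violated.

none

Zone of each point (C = within 1σ̂, B = 1σ̂–2σ̂, A = 2σ̂–3σ̂, * = beyond 3σ̂; sign = side of CL): 1:+C, 2:+C, 3:+C, 4:-C, 5:-C, 6:-B, 7:-C, 8:+B, 9:+C, 10:+C, 11:-C
No rule fires across all 11 points.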